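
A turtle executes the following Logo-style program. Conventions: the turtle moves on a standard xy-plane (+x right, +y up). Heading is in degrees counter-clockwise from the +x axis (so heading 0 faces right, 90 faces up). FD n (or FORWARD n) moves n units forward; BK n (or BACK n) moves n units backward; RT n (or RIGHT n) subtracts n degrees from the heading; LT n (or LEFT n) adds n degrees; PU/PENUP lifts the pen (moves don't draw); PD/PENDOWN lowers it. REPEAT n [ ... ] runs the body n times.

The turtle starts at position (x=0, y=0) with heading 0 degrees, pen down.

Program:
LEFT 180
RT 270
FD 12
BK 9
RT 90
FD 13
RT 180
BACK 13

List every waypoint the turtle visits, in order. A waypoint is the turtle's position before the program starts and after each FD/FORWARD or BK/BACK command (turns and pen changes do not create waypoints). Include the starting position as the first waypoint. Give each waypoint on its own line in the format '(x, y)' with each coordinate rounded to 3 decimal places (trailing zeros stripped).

Executing turtle program step by step:
Start: pos=(0,0), heading=0, pen down
LT 180: heading 0 -> 180
RT 270: heading 180 -> 270
FD 12: (0,0) -> (0,-12) [heading=270, draw]
BK 9: (0,-12) -> (0,-3) [heading=270, draw]
RT 90: heading 270 -> 180
FD 13: (0,-3) -> (-13,-3) [heading=180, draw]
RT 180: heading 180 -> 0
BK 13: (-13,-3) -> (-26,-3) [heading=0, draw]
Final: pos=(-26,-3), heading=0, 4 segment(s) drawn
Waypoints (5 total):
(0, 0)
(0, -12)
(0, -3)
(-13, -3)
(-26, -3)

Answer: (0, 0)
(0, -12)
(0, -3)
(-13, -3)
(-26, -3)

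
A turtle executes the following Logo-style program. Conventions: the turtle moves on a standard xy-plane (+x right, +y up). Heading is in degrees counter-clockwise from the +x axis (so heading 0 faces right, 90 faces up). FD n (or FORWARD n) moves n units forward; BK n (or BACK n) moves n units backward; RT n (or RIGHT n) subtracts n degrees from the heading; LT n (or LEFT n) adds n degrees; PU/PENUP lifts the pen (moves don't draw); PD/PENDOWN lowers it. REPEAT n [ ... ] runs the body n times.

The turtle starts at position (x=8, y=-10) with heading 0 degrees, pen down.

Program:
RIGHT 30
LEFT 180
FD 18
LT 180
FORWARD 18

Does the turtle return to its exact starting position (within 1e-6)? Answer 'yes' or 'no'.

Answer: yes

Derivation:
Executing turtle program step by step:
Start: pos=(8,-10), heading=0, pen down
RT 30: heading 0 -> 330
LT 180: heading 330 -> 150
FD 18: (8,-10) -> (-7.588,-1) [heading=150, draw]
LT 180: heading 150 -> 330
FD 18: (-7.588,-1) -> (8,-10) [heading=330, draw]
Final: pos=(8,-10), heading=330, 2 segment(s) drawn

Start position: (8, -10)
Final position: (8, -10)
Distance = 0; < 1e-6 -> CLOSED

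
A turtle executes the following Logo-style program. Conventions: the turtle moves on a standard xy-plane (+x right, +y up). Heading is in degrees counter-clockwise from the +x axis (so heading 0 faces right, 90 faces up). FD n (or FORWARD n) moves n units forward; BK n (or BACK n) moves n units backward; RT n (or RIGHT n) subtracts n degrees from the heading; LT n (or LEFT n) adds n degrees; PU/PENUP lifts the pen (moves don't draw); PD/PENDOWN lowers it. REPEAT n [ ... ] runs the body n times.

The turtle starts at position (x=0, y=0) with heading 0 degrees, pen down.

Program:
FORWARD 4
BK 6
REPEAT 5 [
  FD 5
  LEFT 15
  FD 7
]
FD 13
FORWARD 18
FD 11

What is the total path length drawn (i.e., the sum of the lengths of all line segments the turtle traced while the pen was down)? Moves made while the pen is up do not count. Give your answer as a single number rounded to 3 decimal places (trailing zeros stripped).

Executing turtle program step by step:
Start: pos=(0,0), heading=0, pen down
FD 4: (0,0) -> (4,0) [heading=0, draw]
BK 6: (4,0) -> (-2,0) [heading=0, draw]
REPEAT 5 [
  -- iteration 1/5 --
  FD 5: (-2,0) -> (3,0) [heading=0, draw]
  LT 15: heading 0 -> 15
  FD 7: (3,0) -> (9.761,1.812) [heading=15, draw]
  -- iteration 2/5 --
  FD 5: (9.761,1.812) -> (14.591,3.106) [heading=15, draw]
  LT 15: heading 15 -> 30
  FD 7: (14.591,3.106) -> (20.653,6.606) [heading=30, draw]
  -- iteration 3/5 --
  FD 5: (20.653,6.606) -> (24.983,9.106) [heading=30, draw]
  LT 15: heading 30 -> 45
  FD 7: (24.983,9.106) -> (29.933,14.056) [heading=45, draw]
  -- iteration 4/5 --
  FD 5: (29.933,14.056) -> (33.469,17.591) [heading=45, draw]
  LT 15: heading 45 -> 60
  FD 7: (33.469,17.591) -> (36.969,23.653) [heading=60, draw]
  -- iteration 5/5 --
  FD 5: (36.969,23.653) -> (39.469,27.983) [heading=60, draw]
  LT 15: heading 60 -> 75
  FD 7: (39.469,27.983) -> (41.28,34.745) [heading=75, draw]
]
FD 13: (41.28,34.745) -> (44.645,47.302) [heading=75, draw]
FD 18: (44.645,47.302) -> (49.304,64.689) [heading=75, draw]
FD 11: (49.304,64.689) -> (52.151,75.314) [heading=75, draw]
Final: pos=(52.151,75.314), heading=75, 15 segment(s) drawn

Segment lengths:
  seg 1: (0,0) -> (4,0), length = 4
  seg 2: (4,0) -> (-2,0), length = 6
  seg 3: (-2,0) -> (3,0), length = 5
  seg 4: (3,0) -> (9.761,1.812), length = 7
  seg 5: (9.761,1.812) -> (14.591,3.106), length = 5
  seg 6: (14.591,3.106) -> (20.653,6.606), length = 7
  seg 7: (20.653,6.606) -> (24.983,9.106), length = 5
  seg 8: (24.983,9.106) -> (29.933,14.056), length = 7
  seg 9: (29.933,14.056) -> (33.469,17.591), length = 5
  seg 10: (33.469,17.591) -> (36.969,23.653), length = 7
  seg 11: (36.969,23.653) -> (39.469,27.983), length = 5
  seg 12: (39.469,27.983) -> (41.28,34.745), length = 7
  seg 13: (41.28,34.745) -> (44.645,47.302), length = 13
  seg 14: (44.645,47.302) -> (49.304,64.689), length = 18
  seg 15: (49.304,64.689) -> (52.151,75.314), length = 11
Total = 112

Answer: 112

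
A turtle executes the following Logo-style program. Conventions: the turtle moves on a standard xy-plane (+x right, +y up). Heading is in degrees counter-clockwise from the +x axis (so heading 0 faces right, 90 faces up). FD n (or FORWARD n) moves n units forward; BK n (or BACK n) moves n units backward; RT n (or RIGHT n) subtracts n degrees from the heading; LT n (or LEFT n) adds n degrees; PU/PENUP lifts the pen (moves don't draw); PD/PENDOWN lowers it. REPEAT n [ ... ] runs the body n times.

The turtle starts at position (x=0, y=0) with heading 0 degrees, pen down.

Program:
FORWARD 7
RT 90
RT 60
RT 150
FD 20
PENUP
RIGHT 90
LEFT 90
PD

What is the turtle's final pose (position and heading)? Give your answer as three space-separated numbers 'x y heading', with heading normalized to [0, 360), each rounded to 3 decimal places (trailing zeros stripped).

Answer: 17 17.321 60

Derivation:
Executing turtle program step by step:
Start: pos=(0,0), heading=0, pen down
FD 7: (0,0) -> (7,0) [heading=0, draw]
RT 90: heading 0 -> 270
RT 60: heading 270 -> 210
RT 150: heading 210 -> 60
FD 20: (7,0) -> (17,17.321) [heading=60, draw]
PU: pen up
RT 90: heading 60 -> 330
LT 90: heading 330 -> 60
PD: pen down
Final: pos=(17,17.321), heading=60, 2 segment(s) drawn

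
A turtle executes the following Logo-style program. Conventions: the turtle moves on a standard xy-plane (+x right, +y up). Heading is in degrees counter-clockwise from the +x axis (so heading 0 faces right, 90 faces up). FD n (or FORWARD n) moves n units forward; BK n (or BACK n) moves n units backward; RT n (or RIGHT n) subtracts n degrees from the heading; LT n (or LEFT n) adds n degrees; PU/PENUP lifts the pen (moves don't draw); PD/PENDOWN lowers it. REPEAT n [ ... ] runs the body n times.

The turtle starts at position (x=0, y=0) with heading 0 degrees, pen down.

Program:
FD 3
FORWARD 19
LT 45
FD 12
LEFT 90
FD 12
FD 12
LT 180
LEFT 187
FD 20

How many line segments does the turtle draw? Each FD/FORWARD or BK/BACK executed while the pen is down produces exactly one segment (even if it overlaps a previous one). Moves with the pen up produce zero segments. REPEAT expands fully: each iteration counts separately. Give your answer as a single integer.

Executing turtle program step by step:
Start: pos=(0,0), heading=0, pen down
FD 3: (0,0) -> (3,0) [heading=0, draw]
FD 19: (3,0) -> (22,0) [heading=0, draw]
LT 45: heading 0 -> 45
FD 12: (22,0) -> (30.485,8.485) [heading=45, draw]
LT 90: heading 45 -> 135
FD 12: (30.485,8.485) -> (22,16.971) [heading=135, draw]
FD 12: (22,16.971) -> (13.515,25.456) [heading=135, draw]
LT 180: heading 135 -> 315
LT 187: heading 315 -> 142
FD 20: (13.515,25.456) -> (-2.245,37.769) [heading=142, draw]
Final: pos=(-2.245,37.769), heading=142, 6 segment(s) drawn
Segments drawn: 6

Answer: 6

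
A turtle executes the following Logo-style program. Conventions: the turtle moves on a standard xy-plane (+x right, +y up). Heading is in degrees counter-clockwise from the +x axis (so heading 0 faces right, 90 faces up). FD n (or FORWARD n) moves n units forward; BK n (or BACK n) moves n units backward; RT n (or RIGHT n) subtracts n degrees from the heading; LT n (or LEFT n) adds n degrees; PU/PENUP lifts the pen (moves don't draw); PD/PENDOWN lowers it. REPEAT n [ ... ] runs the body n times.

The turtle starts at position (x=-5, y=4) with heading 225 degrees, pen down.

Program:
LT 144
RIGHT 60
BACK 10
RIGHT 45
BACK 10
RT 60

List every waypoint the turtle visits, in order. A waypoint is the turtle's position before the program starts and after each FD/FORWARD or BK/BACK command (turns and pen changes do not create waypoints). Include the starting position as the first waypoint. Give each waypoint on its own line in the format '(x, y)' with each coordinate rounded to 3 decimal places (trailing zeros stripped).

Answer: (-5, 4)
(-11.293, 11.771)
(-10.248, 21.717)

Derivation:
Executing turtle program step by step:
Start: pos=(-5,4), heading=225, pen down
LT 144: heading 225 -> 9
RT 60: heading 9 -> 309
BK 10: (-5,4) -> (-11.293,11.771) [heading=309, draw]
RT 45: heading 309 -> 264
BK 10: (-11.293,11.771) -> (-10.248,21.717) [heading=264, draw]
RT 60: heading 264 -> 204
Final: pos=(-10.248,21.717), heading=204, 2 segment(s) drawn
Waypoints (3 total):
(-5, 4)
(-11.293, 11.771)
(-10.248, 21.717)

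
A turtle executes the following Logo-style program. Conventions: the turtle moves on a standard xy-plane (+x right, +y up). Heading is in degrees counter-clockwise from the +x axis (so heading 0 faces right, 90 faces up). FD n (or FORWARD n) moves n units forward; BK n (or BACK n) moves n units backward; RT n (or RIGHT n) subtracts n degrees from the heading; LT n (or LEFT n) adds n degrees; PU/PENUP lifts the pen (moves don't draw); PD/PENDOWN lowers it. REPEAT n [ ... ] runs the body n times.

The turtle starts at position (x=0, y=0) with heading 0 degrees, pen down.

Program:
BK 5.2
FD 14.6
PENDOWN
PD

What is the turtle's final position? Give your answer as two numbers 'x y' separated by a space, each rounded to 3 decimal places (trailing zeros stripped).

Answer: 9.4 0

Derivation:
Executing turtle program step by step:
Start: pos=(0,0), heading=0, pen down
BK 5.2: (0,0) -> (-5.2,0) [heading=0, draw]
FD 14.6: (-5.2,0) -> (9.4,0) [heading=0, draw]
PD: pen down
PD: pen down
Final: pos=(9.4,0), heading=0, 2 segment(s) drawn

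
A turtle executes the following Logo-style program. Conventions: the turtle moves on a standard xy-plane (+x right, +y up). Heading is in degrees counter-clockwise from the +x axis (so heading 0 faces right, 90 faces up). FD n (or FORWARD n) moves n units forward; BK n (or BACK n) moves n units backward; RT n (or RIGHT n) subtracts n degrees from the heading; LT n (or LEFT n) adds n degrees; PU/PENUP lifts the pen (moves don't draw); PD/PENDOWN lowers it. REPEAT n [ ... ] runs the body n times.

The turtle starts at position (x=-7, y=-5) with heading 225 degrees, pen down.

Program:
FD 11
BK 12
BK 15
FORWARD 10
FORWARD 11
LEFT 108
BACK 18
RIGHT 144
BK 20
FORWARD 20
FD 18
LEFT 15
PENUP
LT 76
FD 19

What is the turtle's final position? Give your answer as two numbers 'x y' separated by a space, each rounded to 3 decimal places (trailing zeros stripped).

Answer: -41.053 -21.891

Derivation:
Executing turtle program step by step:
Start: pos=(-7,-5), heading=225, pen down
FD 11: (-7,-5) -> (-14.778,-12.778) [heading=225, draw]
BK 12: (-14.778,-12.778) -> (-6.293,-4.293) [heading=225, draw]
BK 15: (-6.293,-4.293) -> (4.314,6.314) [heading=225, draw]
FD 10: (4.314,6.314) -> (-2.757,-0.757) [heading=225, draw]
FD 11: (-2.757,-0.757) -> (-10.536,-8.536) [heading=225, draw]
LT 108: heading 225 -> 333
BK 18: (-10.536,-8.536) -> (-26.574,-0.364) [heading=333, draw]
RT 144: heading 333 -> 189
BK 20: (-26.574,-0.364) -> (-6.82,2.765) [heading=189, draw]
FD 20: (-6.82,2.765) -> (-26.574,-0.364) [heading=189, draw]
FD 18: (-26.574,-0.364) -> (-44.352,-3.18) [heading=189, draw]
LT 15: heading 189 -> 204
PU: pen up
LT 76: heading 204 -> 280
FD 19: (-44.352,-3.18) -> (-41.053,-21.891) [heading=280, move]
Final: pos=(-41.053,-21.891), heading=280, 9 segment(s) drawn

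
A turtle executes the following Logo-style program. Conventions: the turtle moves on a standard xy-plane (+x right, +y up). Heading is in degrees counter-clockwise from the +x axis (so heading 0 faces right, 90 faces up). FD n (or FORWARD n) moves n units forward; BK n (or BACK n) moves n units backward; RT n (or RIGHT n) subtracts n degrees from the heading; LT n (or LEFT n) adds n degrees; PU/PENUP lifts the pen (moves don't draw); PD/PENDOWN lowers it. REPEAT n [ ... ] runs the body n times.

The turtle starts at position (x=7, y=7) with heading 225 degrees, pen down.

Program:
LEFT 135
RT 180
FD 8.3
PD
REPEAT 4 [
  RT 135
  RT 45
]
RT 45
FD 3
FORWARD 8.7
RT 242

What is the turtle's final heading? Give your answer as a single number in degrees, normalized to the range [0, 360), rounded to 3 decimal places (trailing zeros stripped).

Answer: 253

Derivation:
Executing turtle program step by step:
Start: pos=(7,7), heading=225, pen down
LT 135: heading 225 -> 0
RT 180: heading 0 -> 180
FD 8.3: (7,7) -> (-1.3,7) [heading=180, draw]
PD: pen down
REPEAT 4 [
  -- iteration 1/4 --
  RT 135: heading 180 -> 45
  RT 45: heading 45 -> 0
  -- iteration 2/4 --
  RT 135: heading 0 -> 225
  RT 45: heading 225 -> 180
  -- iteration 3/4 --
  RT 135: heading 180 -> 45
  RT 45: heading 45 -> 0
  -- iteration 4/4 --
  RT 135: heading 0 -> 225
  RT 45: heading 225 -> 180
]
RT 45: heading 180 -> 135
FD 3: (-1.3,7) -> (-3.421,9.121) [heading=135, draw]
FD 8.7: (-3.421,9.121) -> (-9.573,15.273) [heading=135, draw]
RT 242: heading 135 -> 253
Final: pos=(-9.573,15.273), heading=253, 3 segment(s) drawn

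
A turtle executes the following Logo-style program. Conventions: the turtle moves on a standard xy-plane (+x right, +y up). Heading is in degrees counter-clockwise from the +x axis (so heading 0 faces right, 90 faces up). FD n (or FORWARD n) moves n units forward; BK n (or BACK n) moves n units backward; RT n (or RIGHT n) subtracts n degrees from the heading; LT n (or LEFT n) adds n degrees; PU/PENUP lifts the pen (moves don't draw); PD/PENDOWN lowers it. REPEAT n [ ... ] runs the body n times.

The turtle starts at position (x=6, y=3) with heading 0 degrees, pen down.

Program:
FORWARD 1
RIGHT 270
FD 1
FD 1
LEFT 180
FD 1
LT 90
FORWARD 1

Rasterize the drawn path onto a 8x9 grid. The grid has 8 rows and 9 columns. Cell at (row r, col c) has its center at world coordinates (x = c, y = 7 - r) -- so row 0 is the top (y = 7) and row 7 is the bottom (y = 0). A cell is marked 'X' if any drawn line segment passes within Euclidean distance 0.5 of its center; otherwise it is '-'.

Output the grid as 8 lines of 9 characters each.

Answer: ---------
---------
-------X-
-------XX
------XX-
---------
---------
---------

Derivation:
Segment 0: (6,3) -> (7,3)
Segment 1: (7,3) -> (7,4)
Segment 2: (7,4) -> (7,5)
Segment 3: (7,5) -> (7,4)
Segment 4: (7,4) -> (8,4)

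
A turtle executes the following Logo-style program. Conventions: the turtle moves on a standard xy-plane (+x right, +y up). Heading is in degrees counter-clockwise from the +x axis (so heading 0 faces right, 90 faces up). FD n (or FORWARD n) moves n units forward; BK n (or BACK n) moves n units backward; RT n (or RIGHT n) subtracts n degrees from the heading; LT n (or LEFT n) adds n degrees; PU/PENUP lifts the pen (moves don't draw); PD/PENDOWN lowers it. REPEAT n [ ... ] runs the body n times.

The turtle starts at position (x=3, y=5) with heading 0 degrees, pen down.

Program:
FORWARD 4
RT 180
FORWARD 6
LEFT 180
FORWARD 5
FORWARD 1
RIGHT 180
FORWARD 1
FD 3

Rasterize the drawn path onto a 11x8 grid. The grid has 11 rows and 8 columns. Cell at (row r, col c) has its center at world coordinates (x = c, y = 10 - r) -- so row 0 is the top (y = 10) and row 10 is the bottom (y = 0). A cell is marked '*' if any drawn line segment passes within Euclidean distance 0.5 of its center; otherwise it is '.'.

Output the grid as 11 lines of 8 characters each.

Segment 0: (3,5) -> (7,5)
Segment 1: (7,5) -> (1,5)
Segment 2: (1,5) -> (6,5)
Segment 3: (6,5) -> (7,5)
Segment 4: (7,5) -> (6,5)
Segment 5: (6,5) -> (3,5)

Answer: ........
........
........
........
........
.*******
........
........
........
........
........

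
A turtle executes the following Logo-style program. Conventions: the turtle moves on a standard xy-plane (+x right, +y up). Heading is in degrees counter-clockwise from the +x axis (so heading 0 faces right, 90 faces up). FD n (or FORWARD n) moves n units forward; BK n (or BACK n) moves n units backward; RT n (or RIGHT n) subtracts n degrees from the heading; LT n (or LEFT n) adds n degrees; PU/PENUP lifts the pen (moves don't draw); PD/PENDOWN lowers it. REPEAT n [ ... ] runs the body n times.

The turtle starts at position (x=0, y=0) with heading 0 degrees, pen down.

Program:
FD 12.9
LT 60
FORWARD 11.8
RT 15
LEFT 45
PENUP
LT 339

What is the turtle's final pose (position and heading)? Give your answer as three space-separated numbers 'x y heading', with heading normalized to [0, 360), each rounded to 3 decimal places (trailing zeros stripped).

Answer: 18.8 10.219 69

Derivation:
Executing turtle program step by step:
Start: pos=(0,0), heading=0, pen down
FD 12.9: (0,0) -> (12.9,0) [heading=0, draw]
LT 60: heading 0 -> 60
FD 11.8: (12.9,0) -> (18.8,10.219) [heading=60, draw]
RT 15: heading 60 -> 45
LT 45: heading 45 -> 90
PU: pen up
LT 339: heading 90 -> 69
Final: pos=(18.8,10.219), heading=69, 2 segment(s) drawn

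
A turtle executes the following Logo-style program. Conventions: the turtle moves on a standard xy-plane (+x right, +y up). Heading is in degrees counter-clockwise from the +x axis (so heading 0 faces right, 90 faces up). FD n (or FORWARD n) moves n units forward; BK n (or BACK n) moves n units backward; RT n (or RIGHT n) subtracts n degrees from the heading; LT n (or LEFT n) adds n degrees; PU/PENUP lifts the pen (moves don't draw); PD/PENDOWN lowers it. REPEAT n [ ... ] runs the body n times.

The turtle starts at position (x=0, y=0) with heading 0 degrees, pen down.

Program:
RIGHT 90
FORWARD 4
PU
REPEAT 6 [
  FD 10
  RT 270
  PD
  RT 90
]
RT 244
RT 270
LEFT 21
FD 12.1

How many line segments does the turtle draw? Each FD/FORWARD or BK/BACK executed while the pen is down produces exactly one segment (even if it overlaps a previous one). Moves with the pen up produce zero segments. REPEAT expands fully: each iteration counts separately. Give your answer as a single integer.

Executing turtle program step by step:
Start: pos=(0,0), heading=0, pen down
RT 90: heading 0 -> 270
FD 4: (0,0) -> (0,-4) [heading=270, draw]
PU: pen up
REPEAT 6 [
  -- iteration 1/6 --
  FD 10: (0,-4) -> (0,-14) [heading=270, move]
  RT 270: heading 270 -> 0
  PD: pen down
  RT 90: heading 0 -> 270
  -- iteration 2/6 --
  FD 10: (0,-14) -> (0,-24) [heading=270, draw]
  RT 270: heading 270 -> 0
  PD: pen down
  RT 90: heading 0 -> 270
  -- iteration 3/6 --
  FD 10: (0,-24) -> (0,-34) [heading=270, draw]
  RT 270: heading 270 -> 0
  PD: pen down
  RT 90: heading 0 -> 270
  -- iteration 4/6 --
  FD 10: (0,-34) -> (0,-44) [heading=270, draw]
  RT 270: heading 270 -> 0
  PD: pen down
  RT 90: heading 0 -> 270
  -- iteration 5/6 --
  FD 10: (0,-44) -> (0,-54) [heading=270, draw]
  RT 270: heading 270 -> 0
  PD: pen down
  RT 90: heading 0 -> 270
  -- iteration 6/6 --
  FD 10: (0,-54) -> (0,-64) [heading=270, draw]
  RT 270: heading 270 -> 0
  PD: pen down
  RT 90: heading 0 -> 270
]
RT 244: heading 270 -> 26
RT 270: heading 26 -> 116
LT 21: heading 116 -> 137
FD 12.1: (0,-64) -> (-8.849,-55.748) [heading=137, draw]
Final: pos=(-8.849,-55.748), heading=137, 7 segment(s) drawn
Segments drawn: 7

Answer: 7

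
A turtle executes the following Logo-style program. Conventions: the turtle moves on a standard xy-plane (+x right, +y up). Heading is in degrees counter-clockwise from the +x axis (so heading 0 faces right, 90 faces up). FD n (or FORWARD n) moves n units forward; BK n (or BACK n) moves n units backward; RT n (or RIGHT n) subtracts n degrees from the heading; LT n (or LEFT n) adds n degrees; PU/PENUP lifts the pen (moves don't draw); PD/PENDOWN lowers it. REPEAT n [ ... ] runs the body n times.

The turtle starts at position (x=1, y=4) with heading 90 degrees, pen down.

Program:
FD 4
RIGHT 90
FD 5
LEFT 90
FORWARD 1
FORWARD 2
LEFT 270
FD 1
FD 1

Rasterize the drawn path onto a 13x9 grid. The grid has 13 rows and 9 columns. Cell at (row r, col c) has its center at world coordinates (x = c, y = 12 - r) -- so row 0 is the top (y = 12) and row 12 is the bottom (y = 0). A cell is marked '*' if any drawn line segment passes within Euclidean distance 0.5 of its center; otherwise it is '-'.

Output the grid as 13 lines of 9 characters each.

Answer: ---------
------***
------*--
------*--
-******--
-*-------
-*-------
-*-------
-*-------
---------
---------
---------
---------

Derivation:
Segment 0: (1,4) -> (1,8)
Segment 1: (1,8) -> (6,8)
Segment 2: (6,8) -> (6,9)
Segment 3: (6,9) -> (6,11)
Segment 4: (6,11) -> (7,11)
Segment 5: (7,11) -> (8,11)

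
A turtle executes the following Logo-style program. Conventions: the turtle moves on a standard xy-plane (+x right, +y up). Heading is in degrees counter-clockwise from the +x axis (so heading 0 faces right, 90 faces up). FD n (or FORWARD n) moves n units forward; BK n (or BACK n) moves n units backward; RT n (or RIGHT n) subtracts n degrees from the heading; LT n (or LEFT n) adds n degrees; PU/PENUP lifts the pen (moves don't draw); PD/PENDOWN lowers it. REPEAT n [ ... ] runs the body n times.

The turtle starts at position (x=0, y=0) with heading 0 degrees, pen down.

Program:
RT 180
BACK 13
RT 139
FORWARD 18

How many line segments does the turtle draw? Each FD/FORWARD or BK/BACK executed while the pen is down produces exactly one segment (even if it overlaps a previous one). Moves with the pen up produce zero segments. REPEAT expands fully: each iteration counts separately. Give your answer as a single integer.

Answer: 2

Derivation:
Executing turtle program step by step:
Start: pos=(0,0), heading=0, pen down
RT 180: heading 0 -> 180
BK 13: (0,0) -> (13,0) [heading=180, draw]
RT 139: heading 180 -> 41
FD 18: (13,0) -> (26.585,11.809) [heading=41, draw]
Final: pos=(26.585,11.809), heading=41, 2 segment(s) drawn
Segments drawn: 2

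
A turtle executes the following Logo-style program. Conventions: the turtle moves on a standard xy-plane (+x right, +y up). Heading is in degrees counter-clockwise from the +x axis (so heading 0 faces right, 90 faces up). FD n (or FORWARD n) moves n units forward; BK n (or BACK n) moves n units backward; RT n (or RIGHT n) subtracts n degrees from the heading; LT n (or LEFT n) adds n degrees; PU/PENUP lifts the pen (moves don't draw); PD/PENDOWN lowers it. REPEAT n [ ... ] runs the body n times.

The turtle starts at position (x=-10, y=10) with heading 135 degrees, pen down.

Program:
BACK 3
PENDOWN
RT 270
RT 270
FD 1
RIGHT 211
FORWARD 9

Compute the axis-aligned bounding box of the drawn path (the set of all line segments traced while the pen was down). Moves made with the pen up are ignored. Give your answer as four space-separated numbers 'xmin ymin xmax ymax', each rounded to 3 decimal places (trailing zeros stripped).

Answer: -10 7.172 -7.172 15.904

Derivation:
Executing turtle program step by step:
Start: pos=(-10,10), heading=135, pen down
BK 3: (-10,10) -> (-7.879,7.879) [heading=135, draw]
PD: pen down
RT 270: heading 135 -> 225
RT 270: heading 225 -> 315
FD 1: (-7.879,7.879) -> (-7.172,7.172) [heading=315, draw]
RT 211: heading 315 -> 104
FD 9: (-7.172,7.172) -> (-9.349,15.904) [heading=104, draw]
Final: pos=(-9.349,15.904), heading=104, 3 segment(s) drawn

Segment endpoints: x in {-10, -9.349, -7.879, -7.172}, y in {7.172, 7.879, 10, 15.904}
xmin=-10, ymin=7.172, xmax=-7.172, ymax=15.904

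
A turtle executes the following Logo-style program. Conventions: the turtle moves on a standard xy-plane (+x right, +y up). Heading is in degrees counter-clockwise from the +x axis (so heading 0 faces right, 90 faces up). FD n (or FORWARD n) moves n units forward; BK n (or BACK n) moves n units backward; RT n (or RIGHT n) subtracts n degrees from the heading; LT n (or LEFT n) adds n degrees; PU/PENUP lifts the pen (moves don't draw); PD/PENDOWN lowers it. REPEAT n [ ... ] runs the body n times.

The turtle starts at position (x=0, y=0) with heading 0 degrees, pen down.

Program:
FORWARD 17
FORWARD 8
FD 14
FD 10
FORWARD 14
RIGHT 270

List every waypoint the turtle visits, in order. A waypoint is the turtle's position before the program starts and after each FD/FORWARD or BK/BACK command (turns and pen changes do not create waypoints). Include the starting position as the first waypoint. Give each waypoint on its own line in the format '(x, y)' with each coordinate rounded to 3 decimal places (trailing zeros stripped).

Executing turtle program step by step:
Start: pos=(0,0), heading=0, pen down
FD 17: (0,0) -> (17,0) [heading=0, draw]
FD 8: (17,0) -> (25,0) [heading=0, draw]
FD 14: (25,0) -> (39,0) [heading=0, draw]
FD 10: (39,0) -> (49,0) [heading=0, draw]
FD 14: (49,0) -> (63,0) [heading=0, draw]
RT 270: heading 0 -> 90
Final: pos=(63,0), heading=90, 5 segment(s) drawn
Waypoints (6 total):
(0, 0)
(17, 0)
(25, 0)
(39, 0)
(49, 0)
(63, 0)

Answer: (0, 0)
(17, 0)
(25, 0)
(39, 0)
(49, 0)
(63, 0)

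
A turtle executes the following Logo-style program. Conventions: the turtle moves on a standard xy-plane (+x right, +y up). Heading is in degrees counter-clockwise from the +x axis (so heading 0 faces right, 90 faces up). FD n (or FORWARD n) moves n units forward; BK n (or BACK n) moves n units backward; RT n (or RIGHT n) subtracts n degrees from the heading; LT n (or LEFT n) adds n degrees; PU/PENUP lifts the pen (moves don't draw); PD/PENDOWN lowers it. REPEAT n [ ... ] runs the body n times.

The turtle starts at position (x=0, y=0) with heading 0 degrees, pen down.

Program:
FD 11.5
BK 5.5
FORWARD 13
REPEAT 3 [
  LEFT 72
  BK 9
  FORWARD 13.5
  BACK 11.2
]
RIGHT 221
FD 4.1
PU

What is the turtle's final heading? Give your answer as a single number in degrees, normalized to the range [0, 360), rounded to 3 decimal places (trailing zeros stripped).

Answer: 355

Derivation:
Executing turtle program step by step:
Start: pos=(0,0), heading=0, pen down
FD 11.5: (0,0) -> (11.5,0) [heading=0, draw]
BK 5.5: (11.5,0) -> (6,0) [heading=0, draw]
FD 13: (6,0) -> (19,0) [heading=0, draw]
REPEAT 3 [
  -- iteration 1/3 --
  LT 72: heading 0 -> 72
  BK 9: (19,0) -> (16.219,-8.56) [heading=72, draw]
  FD 13.5: (16.219,-8.56) -> (20.391,4.28) [heading=72, draw]
  BK 11.2: (20.391,4.28) -> (16.93,-6.372) [heading=72, draw]
  -- iteration 2/3 --
  LT 72: heading 72 -> 144
  BK 9: (16.93,-6.372) -> (24.211,-11.662) [heading=144, draw]
  FD 13.5: (24.211,-11.662) -> (13.289,-3.727) [heading=144, draw]
  BK 11.2: (13.289,-3.727) -> (22.35,-10.31) [heading=144, draw]
  -- iteration 3/3 --
  LT 72: heading 144 -> 216
  BK 9: (22.35,-10.31) -> (29.631,-5.02) [heading=216, draw]
  FD 13.5: (29.631,-5.02) -> (18.709,-12.955) [heading=216, draw]
  BK 11.2: (18.709,-12.955) -> (27.77,-6.372) [heading=216, draw]
]
RT 221: heading 216 -> 355
FD 4.1: (27.77,-6.372) -> (31.855,-6.729) [heading=355, draw]
PU: pen up
Final: pos=(31.855,-6.729), heading=355, 13 segment(s) drawn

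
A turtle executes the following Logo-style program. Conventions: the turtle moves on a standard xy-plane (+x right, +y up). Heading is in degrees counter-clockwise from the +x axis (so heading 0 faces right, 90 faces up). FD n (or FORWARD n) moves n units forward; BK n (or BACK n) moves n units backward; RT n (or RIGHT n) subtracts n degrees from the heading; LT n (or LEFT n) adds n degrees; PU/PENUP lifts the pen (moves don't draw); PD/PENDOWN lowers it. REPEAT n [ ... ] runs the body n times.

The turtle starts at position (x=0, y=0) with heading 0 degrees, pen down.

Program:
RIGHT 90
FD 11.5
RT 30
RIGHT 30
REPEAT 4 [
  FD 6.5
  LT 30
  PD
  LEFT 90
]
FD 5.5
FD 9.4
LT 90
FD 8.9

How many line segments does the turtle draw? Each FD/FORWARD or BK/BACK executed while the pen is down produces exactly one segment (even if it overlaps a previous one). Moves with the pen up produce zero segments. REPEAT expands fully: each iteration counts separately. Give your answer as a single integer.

Executing turtle program step by step:
Start: pos=(0,0), heading=0, pen down
RT 90: heading 0 -> 270
FD 11.5: (0,0) -> (0,-11.5) [heading=270, draw]
RT 30: heading 270 -> 240
RT 30: heading 240 -> 210
REPEAT 4 [
  -- iteration 1/4 --
  FD 6.5: (0,-11.5) -> (-5.629,-14.75) [heading=210, draw]
  LT 30: heading 210 -> 240
  PD: pen down
  LT 90: heading 240 -> 330
  -- iteration 2/4 --
  FD 6.5: (-5.629,-14.75) -> (0,-18) [heading=330, draw]
  LT 30: heading 330 -> 0
  PD: pen down
  LT 90: heading 0 -> 90
  -- iteration 3/4 --
  FD 6.5: (0,-18) -> (0,-11.5) [heading=90, draw]
  LT 30: heading 90 -> 120
  PD: pen down
  LT 90: heading 120 -> 210
  -- iteration 4/4 --
  FD 6.5: (0,-11.5) -> (-5.629,-14.75) [heading=210, draw]
  LT 30: heading 210 -> 240
  PD: pen down
  LT 90: heading 240 -> 330
]
FD 5.5: (-5.629,-14.75) -> (-0.866,-17.5) [heading=330, draw]
FD 9.4: (-0.866,-17.5) -> (7.275,-22.2) [heading=330, draw]
LT 90: heading 330 -> 60
FD 8.9: (7.275,-22.2) -> (11.725,-14.492) [heading=60, draw]
Final: pos=(11.725,-14.492), heading=60, 8 segment(s) drawn
Segments drawn: 8

Answer: 8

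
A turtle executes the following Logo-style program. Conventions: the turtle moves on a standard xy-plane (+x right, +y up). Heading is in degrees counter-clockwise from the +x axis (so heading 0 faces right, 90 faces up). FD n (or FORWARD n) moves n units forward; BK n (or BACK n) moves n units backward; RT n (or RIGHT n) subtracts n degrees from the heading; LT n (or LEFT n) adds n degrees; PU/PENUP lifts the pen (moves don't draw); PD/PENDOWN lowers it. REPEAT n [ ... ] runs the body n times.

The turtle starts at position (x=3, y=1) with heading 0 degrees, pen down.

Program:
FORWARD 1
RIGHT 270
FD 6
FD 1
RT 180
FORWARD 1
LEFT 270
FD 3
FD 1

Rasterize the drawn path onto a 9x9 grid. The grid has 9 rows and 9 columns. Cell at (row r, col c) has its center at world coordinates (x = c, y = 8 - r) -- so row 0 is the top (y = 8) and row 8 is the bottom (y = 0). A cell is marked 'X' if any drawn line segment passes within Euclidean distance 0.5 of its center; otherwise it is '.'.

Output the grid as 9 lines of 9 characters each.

Segment 0: (3,1) -> (4,1)
Segment 1: (4,1) -> (4,7)
Segment 2: (4,7) -> (4,8)
Segment 3: (4,8) -> (4,7)
Segment 4: (4,7) -> (1,7)
Segment 5: (1,7) -> (-0,7)

Answer: ....X....
XXXXX....
....X....
....X....
....X....
....X....
....X....
...XX....
.........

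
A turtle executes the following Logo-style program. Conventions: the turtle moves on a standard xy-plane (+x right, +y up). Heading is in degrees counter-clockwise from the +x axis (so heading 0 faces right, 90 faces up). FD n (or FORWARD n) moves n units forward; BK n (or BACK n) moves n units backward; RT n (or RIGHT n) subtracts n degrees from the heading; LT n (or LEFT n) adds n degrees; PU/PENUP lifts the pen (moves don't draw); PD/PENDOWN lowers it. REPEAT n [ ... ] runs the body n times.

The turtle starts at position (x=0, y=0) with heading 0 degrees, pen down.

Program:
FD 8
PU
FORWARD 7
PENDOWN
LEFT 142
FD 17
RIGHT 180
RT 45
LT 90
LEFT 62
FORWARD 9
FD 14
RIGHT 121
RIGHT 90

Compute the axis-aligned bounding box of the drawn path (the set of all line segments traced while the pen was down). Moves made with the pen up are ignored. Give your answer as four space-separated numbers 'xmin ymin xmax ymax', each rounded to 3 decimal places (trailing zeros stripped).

Answer: 0 0 15 31.939

Derivation:
Executing turtle program step by step:
Start: pos=(0,0), heading=0, pen down
FD 8: (0,0) -> (8,0) [heading=0, draw]
PU: pen up
FD 7: (8,0) -> (15,0) [heading=0, move]
PD: pen down
LT 142: heading 0 -> 142
FD 17: (15,0) -> (1.604,10.466) [heading=142, draw]
RT 180: heading 142 -> 322
RT 45: heading 322 -> 277
LT 90: heading 277 -> 7
LT 62: heading 7 -> 69
FD 9: (1.604,10.466) -> (4.829,18.868) [heading=69, draw]
FD 14: (4.829,18.868) -> (9.846,31.939) [heading=69, draw]
RT 121: heading 69 -> 308
RT 90: heading 308 -> 218
Final: pos=(9.846,31.939), heading=218, 4 segment(s) drawn

Segment endpoints: x in {0, 1.604, 4.829, 8, 9.846, 15}, y in {0, 10.466, 18.868, 31.939}
xmin=0, ymin=0, xmax=15, ymax=31.939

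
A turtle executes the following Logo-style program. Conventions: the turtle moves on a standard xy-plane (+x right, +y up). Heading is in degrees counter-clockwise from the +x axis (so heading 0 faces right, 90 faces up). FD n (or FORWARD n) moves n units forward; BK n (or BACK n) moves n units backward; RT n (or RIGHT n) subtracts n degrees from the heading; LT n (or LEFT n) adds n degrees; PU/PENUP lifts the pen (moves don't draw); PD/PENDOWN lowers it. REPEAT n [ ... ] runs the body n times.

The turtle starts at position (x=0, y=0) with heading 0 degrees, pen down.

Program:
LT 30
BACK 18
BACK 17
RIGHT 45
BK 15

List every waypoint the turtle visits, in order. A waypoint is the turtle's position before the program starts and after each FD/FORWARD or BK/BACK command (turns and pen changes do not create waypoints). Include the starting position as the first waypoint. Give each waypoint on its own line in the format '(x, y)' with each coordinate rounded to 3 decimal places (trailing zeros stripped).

Answer: (0, 0)
(-15.588, -9)
(-30.311, -17.5)
(-44.8, -13.618)

Derivation:
Executing turtle program step by step:
Start: pos=(0,0), heading=0, pen down
LT 30: heading 0 -> 30
BK 18: (0,0) -> (-15.588,-9) [heading=30, draw]
BK 17: (-15.588,-9) -> (-30.311,-17.5) [heading=30, draw]
RT 45: heading 30 -> 345
BK 15: (-30.311,-17.5) -> (-44.8,-13.618) [heading=345, draw]
Final: pos=(-44.8,-13.618), heading=345, 3 segment(s) drawn
Waypoints (4 total):
(0, 0)
(-15.588, -9)
(-30.311, -17.5)
(-44.8, -13.618)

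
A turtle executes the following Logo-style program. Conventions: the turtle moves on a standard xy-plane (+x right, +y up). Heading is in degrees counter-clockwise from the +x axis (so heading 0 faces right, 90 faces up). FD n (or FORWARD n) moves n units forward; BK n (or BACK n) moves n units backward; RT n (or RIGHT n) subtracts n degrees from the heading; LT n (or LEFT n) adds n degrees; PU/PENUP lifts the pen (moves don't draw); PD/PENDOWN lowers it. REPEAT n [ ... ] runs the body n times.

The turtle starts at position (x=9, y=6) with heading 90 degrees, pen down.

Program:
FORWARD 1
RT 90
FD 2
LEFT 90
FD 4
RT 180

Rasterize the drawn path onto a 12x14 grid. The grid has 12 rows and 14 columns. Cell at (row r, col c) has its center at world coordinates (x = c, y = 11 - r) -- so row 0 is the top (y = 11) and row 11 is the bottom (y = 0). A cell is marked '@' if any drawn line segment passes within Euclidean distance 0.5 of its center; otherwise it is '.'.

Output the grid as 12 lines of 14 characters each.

Answer: ...........@..
...........@..
...........@..
...........@..
.........@@@..
.........@....
..............
..............
..............
..............
..............
..............

Derivation:
Segment 0: (9,6) -> (9,7)
Segment 1: (9,7) -> (11,7)
Segment 2: (11,7) -> (11,11)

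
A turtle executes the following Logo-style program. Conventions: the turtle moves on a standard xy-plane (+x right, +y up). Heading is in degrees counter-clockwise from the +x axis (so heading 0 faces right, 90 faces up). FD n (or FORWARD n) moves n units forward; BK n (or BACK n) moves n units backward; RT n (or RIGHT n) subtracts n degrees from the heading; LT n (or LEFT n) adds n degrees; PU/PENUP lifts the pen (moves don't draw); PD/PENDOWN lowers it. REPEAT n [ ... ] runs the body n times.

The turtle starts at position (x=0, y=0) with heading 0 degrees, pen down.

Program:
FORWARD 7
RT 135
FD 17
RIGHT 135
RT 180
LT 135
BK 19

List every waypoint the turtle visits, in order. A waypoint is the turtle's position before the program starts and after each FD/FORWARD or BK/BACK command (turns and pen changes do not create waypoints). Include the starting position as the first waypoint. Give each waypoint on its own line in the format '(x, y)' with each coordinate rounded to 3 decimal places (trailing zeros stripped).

Executing turtle program step by step:
Start: pos=(0,0), heading=0, pen down
FD 7: (0,0) -> (7,0) [heading=0, draw]
RT 135: heading 0 -> 225
FD 17: (7,0) -> (-5.021,-12.021) [heading=225, draw]
RT 135: heading 225 -> 90
RT 180: heading 90 -> 270
LT 135: heading 270 -> 45
BK 19: (-5.021,-12.021) -> (-18.456,-25.456) [heading=45, draw]
Final: pos=(-18.456,-25.456), heading=45, 3 segment(s) drawn
Waypoints (4 total):
(0, 0)
(7, 0)
(-5.021, -12.021)
(-18.456, -25.456)

Answer: (0, 0)
(7, 0)
(-5.021, -12.021)
(-18.456, -25.456)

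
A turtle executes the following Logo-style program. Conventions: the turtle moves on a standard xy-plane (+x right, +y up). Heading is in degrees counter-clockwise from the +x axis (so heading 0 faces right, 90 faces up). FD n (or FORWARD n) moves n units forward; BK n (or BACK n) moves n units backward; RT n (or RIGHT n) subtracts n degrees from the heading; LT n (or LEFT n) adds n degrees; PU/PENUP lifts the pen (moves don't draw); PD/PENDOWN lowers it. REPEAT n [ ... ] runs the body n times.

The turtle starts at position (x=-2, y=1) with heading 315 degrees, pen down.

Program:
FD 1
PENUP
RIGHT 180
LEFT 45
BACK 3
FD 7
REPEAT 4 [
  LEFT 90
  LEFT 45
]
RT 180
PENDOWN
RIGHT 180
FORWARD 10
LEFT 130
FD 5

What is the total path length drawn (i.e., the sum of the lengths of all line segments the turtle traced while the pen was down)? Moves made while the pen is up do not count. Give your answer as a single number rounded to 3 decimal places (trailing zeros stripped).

Answer: 16

Derivation:
Executing turtle program step by step:
Start: pos=(-2,1), heading=315, pen down
FD 1: (-2,1) -> (-1.293,0.293) [heading=315, draw]
PU: pen up
RT 180: heading 315 -> 135
LT 45: heading 135 -> 180
BK 3: (-1.293,0.293) -> (1.707,0.293) [heading=180, move]
FD 7: (1.707,0.293) -> (-5.293,0.293) [heading=180, move]
REPEAT 4 [
  -- iteration 1/4 --
  LT 90: heading 180 -> 270
  LT 45: heading 270 -> 315
  -- iteration 2/4 --
  LT 90: heading 315 -> 45
  LT 45: heading 45 -> 90
  -- iteration 3/4 --
  LT 90: heading 90 -> 180
  LT 45: heading 180 -> 225
  -- iteration 4/4 --
  LT 90: heading 225 -> 315
  LT 45: heading 315 -> 0
]
RT 180: heading 0 -> 180
PD: pen down
RT 180: heading 180 -> 0
FD 10: (-5.293,0.293) -> (4.707,0.293) [heading=0, draw]
LT 130: heading 0 -> 130
FD 5: (4.707,0.293) -> (1.493,4.123) [heading=130, draw]
Final: pos=(1.493,4.123), heading=130, 3 segment(s) drawn

Segment lengths:
  seg 1: (-2,1) -> (-1.293,0.293), length = 1
  seg 2: (-5.293,0.293) -> (4.707,0.293), length = 10
  seg 3: (4.707,0.293) -> (1.493,4.123), length = 5
Total = 16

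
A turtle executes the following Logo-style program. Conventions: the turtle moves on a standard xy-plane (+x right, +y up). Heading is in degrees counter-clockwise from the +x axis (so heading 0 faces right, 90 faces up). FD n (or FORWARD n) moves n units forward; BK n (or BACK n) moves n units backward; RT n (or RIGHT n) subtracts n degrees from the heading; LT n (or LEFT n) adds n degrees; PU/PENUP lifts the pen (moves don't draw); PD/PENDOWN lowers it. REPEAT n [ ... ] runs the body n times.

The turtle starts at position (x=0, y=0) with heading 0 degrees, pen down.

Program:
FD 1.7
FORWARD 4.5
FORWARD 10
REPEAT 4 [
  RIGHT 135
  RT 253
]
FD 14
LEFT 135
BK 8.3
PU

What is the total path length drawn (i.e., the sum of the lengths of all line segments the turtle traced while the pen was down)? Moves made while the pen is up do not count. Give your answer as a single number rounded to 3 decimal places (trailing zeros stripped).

Executing turtle program step by step:
Start: pos=(0,0), heading=0, pen down
FD 1.7: (0,0) -> (1.7,0) [heading=0, draw]
FD 4.5: (1.7,0) -> (6.2,0) [heading=0, draw]
FD 10: (6.2,0) -> (16.2,0) [heading=0, draw]
REPEAT 4 [
  -- iteration 1/4 --
  RT 135: heading 0 -> 225
  RT 253: heading 225 -> 332
  -- iteration 2/4 --
  RT 135: heading 332 -> 197
  RT 253: heading 197 -> 304
  -- iteration 3/4 --
  RT 135: heading 304 -> 169
  RT 253: heading 169 -> 276
  -- iteration 4/4 --
  RT 135: heading 276 -> 141
  RT 253: heading 141 -> 248
]
FD 14: (16.2,0) -> (10.956,-12.981) [heading=248, draw]
LT 135: heading 248 -> 23
BK 8.3: (10.956,-12.981) -> (3.315,-16.224) [heading=23, draw]
PU: pen up
Final: pos=(3.315,-16.224), heading=23, 5 segment(s) drawn

Segment lengths:
  seg 1: (0,0) -> (1.7,0), length = 1.7
  seg 2: (1.7,0) -> (6.2,0), length = 4.5
  seg 3: (6.2,0) -> (16.2,0), length = 10
  seg 4: (16.2,0) -> (10.956,-12.981), length = 14
  seg 5: (10.956,-12.981) -> (3.315,-16.224), length = 8.3
Total = 38.5

Answer: 38.5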